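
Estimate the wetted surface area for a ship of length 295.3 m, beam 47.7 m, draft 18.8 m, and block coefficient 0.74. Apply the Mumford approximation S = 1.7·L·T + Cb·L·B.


Formula: S = 1.7*L*T + V/T with V = Cb*L*B*T, i.e. S = L * (1.7*T + Cb*B)
Step 1 — 1.7*T = 1.7 * 18.8 = 31.96 m
Step 2 — Cb*B = 0.74 * 47.7 = 35.298 m
Step 3 — 1.7*T + Cb*B = 31.96 + 35.298 = 67.258 m
Step 4 — S = 295.3 * 67.258 ≈ 19861 m^2 (5 s.f.)

19861 m^2


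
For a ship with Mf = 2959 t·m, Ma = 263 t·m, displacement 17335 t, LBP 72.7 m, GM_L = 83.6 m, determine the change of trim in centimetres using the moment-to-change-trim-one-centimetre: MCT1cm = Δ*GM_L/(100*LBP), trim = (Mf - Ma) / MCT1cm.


Formula: net trimming moment = Mf - Ma; MCT1cm = Δ*GM_L/(100*LBP); trim = net moment / MCT1cm
Step 1 — net trimming moment = 2959 - 263 = 2696 t·m
Step 2 — MCT1cm = 17335 * 83.6 / (100 * 72.7) = 199.3406 t·m/cm
Step 3 — trim = 2696 / 199.3406 ≈ 13.525 cm (5 s.f.)

13.525 cm


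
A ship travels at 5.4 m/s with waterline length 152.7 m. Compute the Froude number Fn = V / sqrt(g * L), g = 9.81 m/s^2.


Formula: Fn = V / sqrt(g * L)
Step 1 — g * L = 9.81 * 152.7 = 1497.987
Step 2 — sqrt(g * L) = sqrt(1497.987) = 38.703837
Step 3 — Fn = 5.4 / 38.703837 ≈ 0.13952 (5 s.f.)

0.13952


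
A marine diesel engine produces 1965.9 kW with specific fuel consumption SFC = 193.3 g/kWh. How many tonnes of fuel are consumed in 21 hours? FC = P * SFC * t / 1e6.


Formula: FC (tonnes) = P * SFC * t / 1,000,000
Step 1 — P * SFC * t = 1965.9 * 193.3 * 21 = 7980177.87 g
Step 2 — FC (tonnes) = 7980177.87 / 1,000,000 ≈ 7.9802 tonnes (5 s.f.)

7.9802 tonnes


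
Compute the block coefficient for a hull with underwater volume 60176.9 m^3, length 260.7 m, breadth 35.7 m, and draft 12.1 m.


Formula: Cb = V / (L * B * T)
Step 1 — L * B * T = 260.7 * 35.7 * 12.1 = 112614.579 m^3
Step 2 — Cb = 60176.9 / 112614.579 ≈ 0.53436 (5 s.f.)

0.53436


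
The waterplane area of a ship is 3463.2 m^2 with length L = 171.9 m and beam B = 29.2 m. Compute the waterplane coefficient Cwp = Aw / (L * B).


Formula: Cwp = Aw / (L * B)
Step 1 — L * B = 171.9 * 29.2 = 5019.48 m^2
Step 2 — Cwp = 3463.2 / 5019.48 ≈ 0.68995 (5 s.f.)

0.68995


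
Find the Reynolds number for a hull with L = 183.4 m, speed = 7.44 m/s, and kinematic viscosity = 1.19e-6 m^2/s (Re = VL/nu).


Formula: Re = V * L / nu
Step 1 — V * L = 7.44 * 183.4 = 1364.496 m^2/s
Step 2 — Re = 1364.496 / 1.19e-6 = 1.15e+09

1.15e+09


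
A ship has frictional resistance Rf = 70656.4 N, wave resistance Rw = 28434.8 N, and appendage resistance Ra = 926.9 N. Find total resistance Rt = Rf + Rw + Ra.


Formula: Rt = Rf + Rw + Ra
Substituting: Rt = 70656.4 + 28434.8 + 926.9
Result: Rt = 100018.1 N

100018.1 N


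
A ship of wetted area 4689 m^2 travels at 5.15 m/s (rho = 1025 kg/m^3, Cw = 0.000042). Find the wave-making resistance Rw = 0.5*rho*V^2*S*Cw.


Formula: Rw = 0.5 * rho * V^2 * S * Cw
Step 1 — V^2 = 5.15^2 = 26.5225
Step 2 — 0.5 * rho * V^2 = 0.5 * 1025 * 26.5225 = 13592.78125
Step 3 — Rw = 13592.78125 * 4689 * 0.000042 ≈ 2676.9 N (5 s.f.)

2676.9 N


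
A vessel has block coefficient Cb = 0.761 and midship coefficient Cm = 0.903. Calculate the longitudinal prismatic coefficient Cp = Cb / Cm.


Formula: Cp = Cb / Cm
Substituting: Cp = 0.761 / 0.903
Result: Cp ≈ 0.84275 (5 s.f.)

0.84275


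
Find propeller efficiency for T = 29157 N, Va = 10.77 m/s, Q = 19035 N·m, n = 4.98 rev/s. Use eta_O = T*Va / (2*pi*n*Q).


Formula: eta = T * Va / (2 * pi * n * Q)
Step 1 — numerator = T * Va = 29157 * 10.77 = 314020.89
Step 2 — 2 * pi * n = 2 * pi * 4.98 = 31.290263
Step 3 — denominator = 31.290263 * 19035 = 595610.16
Step 4 — eta = 314020.89 / 595610.16 ≈ 0.52723 (5 s.f.)

0.52723


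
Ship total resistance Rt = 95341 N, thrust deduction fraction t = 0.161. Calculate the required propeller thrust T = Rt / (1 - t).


Formula: T = Rt / (1 - t)
Step 1 — (1 - t) = 1 - 0.161 = 0.839
Step 2 — T = 95341 / 0.839 ≈ 113640 N (5 s.f.)

113640 N


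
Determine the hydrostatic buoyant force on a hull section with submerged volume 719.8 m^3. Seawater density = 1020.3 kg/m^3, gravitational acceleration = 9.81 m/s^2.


Formula: Fb = rho * g * V
Substituting: Fb = 1020.3 * 9.81 * 719.8
Intermediate: 1020.3 * 9.81 = 10009.143
Result: Fb = 10009.143 * 719.8 ≈ 7204600 N (5 s.f.)

7204600 N


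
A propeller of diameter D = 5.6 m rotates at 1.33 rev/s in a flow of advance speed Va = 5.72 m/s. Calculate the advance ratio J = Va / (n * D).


Formula: J = Va / (n * D)
Step 1 — n * D = 1.33 * 5.6 = 7.448
Step 2 — J = 5.72 / 7.448 ≈ 0.76799 (5 s.f.)

0.76799


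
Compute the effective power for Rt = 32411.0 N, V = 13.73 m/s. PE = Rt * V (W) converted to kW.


Formula: PE = Rt * V / 1000 (kW)
Step 1 — PE (W) = 32411.0 * 13.73 = 445003.03 W
Step 2 — PE (kW) = 445003.03 / 1000 ≈ 445.00 kW (5 s.f.)

445.00 kW


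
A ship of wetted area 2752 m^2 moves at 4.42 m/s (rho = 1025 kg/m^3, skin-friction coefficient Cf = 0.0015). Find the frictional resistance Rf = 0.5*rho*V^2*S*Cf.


Formula: Rf = 0.5 * rho * V^2 * S * Cf
Step 1 — V^2 = 4.42^2 = 19.5364
Step 2 — 0.5 * rho * V^2 = 0.5 * 1025 * 19.5364 = 10012.405
Step 3 — Rf = 10012.405 * 2752 * 0.0015 ≈ 41331 N (5 s.f.)

41331 N


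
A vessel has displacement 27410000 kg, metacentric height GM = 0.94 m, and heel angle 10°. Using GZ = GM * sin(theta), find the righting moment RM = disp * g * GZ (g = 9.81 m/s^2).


Formula: GZ = GM * sin(theta); RM = disp * g * GZ
Step 1 — GZ = 0.94 * sin(10°) = 0.94 * 0.173648 = 0.163229 m
Step 2 — RM = 27410000 * 9.81 * 0.163229 ≈ 43891000 N·m (5 s.f.)

43891000 N·m


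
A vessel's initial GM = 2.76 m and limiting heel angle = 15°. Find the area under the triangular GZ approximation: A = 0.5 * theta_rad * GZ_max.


Formula: GZ_max = GM * sin(theta); Area = 0.5 * theta_rad * GZ_max
Step 1 — GZ_max = 2.76 * sin(15°) = 2.76 * 0.258819 = 0.71434 m
Step 2 — theta_rad = 15 * pi/180 = 0.261799 rad
Step 3 — Area = 0.5 * 0.261799 * 0.71434 ≈ 0.093507 m·rad (5 s.f.)

0.093507 m·rad


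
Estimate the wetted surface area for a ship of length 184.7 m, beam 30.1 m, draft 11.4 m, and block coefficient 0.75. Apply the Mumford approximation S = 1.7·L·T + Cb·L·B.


Formula: S = 1.7*L*T + V/T with V = Cb*L*B*T, i.e. S = L * (1.7*T + Cb*B)
Step 1 — 1.7*T = 1.7 * 11.4 = 19.38 m
Step 2 — Cb*B = 0.75 * 30.1 = 22.575 m
Step 3 — 1.7*T + Cb*B = 19.38 + 22.575 = 41.955 m
Step 4 — S = 184.7 * 41.955 ≈ 7749.1 m^2 (5 s.f.)

7749.1 m^2


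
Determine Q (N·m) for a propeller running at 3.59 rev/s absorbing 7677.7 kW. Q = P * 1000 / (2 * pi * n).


Formula: Q = P_W / (2 * pi * n)
Step 1 — P_W = 7677.7 kW * 1000 = 7677700.0 W
Step 2 — 2 * pi * n = 2 * pi * 3.59 = 22.556635
Step 3 — Q = 7677700.0 / 22.556635 ≈ 340370 N·m (5 s.f.)

340370 N·m


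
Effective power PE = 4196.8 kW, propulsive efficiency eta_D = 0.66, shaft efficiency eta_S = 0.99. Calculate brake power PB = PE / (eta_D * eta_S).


Formula: PB = PE / (eta_D * eta_S)
Step 1 — combined efficiency = eta_D * eta_S = 0.66 * 0.99 = 0.6534
Step 2 — PB = 4196.8 / 0.6534 ≈ 6423.0 kW (5 s.f.)

6423.0 kW


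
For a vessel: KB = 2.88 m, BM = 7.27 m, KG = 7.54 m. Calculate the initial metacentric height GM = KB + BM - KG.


Formula: GM = KB + BM - KG
Step 1 — KM = KB + BM = 2.88 + 7.27 = 10.15 m
Step 2 — GM = KM - KG = 10.15 - 7.54 = 2.61 m

2.61 m


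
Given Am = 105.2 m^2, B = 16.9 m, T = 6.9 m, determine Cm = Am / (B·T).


Formula: Cm = Am / (B * T)
Step 1 — B * T = 16.9 * 6.9 = 116.61 m^2
Step 2 — Cm = 105.2 / 116.61 ≈ 0.90215 (5 s.f.)

0.90215


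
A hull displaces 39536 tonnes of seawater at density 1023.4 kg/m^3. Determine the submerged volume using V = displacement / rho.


Formula: V = mass / rho
Step 1 — convert tonnes to kg: 39536 t * 1000 = 39536000 kg
Step 2 — V = 39536000 / 1023.4 ≈ 38632 m^3 (5 s.f.)

38632 m^3


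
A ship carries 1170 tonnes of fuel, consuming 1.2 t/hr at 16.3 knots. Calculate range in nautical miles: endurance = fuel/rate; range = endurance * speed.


Formula: endurance = fuel / rate; range = endurance * speed
Step 1 — endurance = 1170 / 1.2 = 975.0 hours
Step 2 — range = 975.0 * 16.3 ≈ 15892 nautical miles (5 s.f.)

15892 NM


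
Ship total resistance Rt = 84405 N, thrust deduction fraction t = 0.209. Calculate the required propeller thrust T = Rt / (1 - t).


Formula: T = Rt / (1 - t)
Step 1 — (1 - t) = 1 - 0.209 = 0.791
Step 2 — T = 84405 / 0.791 ≈ 106710 N (5 s.f.)

106710 N


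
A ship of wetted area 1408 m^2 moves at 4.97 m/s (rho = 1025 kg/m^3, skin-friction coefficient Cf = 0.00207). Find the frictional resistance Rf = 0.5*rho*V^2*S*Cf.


Formula: Rf = 0.5 * rho * V^2 * S * Cf
Step 1 — V^2 = 4.97^2 = 24.7009
Step 2 — 0.5 * rho * V^2 = 0.5 * 1025 * 24.7009 = 12659.21125
Step 3 — Rf = 12659.21125 * 1408 * 0.00207 ≈ 36896 N (5 s.f.)

36896 N


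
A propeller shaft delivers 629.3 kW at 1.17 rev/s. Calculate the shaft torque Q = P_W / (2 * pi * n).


Formula: Q = P_W / (2 * pi * n)
Step 1 — P_W = 629.3 kW * 1000 = 629300.0 W
Step 2 — 2 * pi * n = 2 * pi * 1.17 = 7.351327
Step 3 — Q = 629300.0 / 7.351327 ≈ 85604 N·m (5 s.f.)

85604 N·m


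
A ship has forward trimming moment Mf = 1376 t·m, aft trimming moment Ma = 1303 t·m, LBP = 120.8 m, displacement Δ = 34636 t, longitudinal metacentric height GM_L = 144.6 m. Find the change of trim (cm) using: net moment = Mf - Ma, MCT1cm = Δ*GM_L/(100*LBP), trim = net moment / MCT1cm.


Formula: net trimming moment = Mf - Ma; MCT1cm = Δ*GM_L/(100*LBP); trim = net moment / MCT1cm
Step 1 — net trimming moment = 1376 - 1303 = 73 t·m
Step 2 — MCT1cm = 34636 * 144.6 / (100 * 120.8) = 414.5998 t·m/cm
Step 3 — trim = 73 / 414.5998 ≈ 0.17607 cm (5 s.f.)

0.17607 cm


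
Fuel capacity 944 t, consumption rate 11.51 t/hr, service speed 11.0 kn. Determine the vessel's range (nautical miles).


Formula: endurance = fuel / rate; range = endurance * speed
Step 1 — endurance = 944 / 11.51 = 82.0156 hours
Step 2 — range = 82.0156 * 11.0 ≈ 902.17 nautical miles (5 s.f.)

902.17 NM


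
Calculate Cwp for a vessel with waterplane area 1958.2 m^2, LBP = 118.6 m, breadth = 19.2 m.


Formula: Cwp = Aw / (L * B)
Step 1 — L * B = 118.6 * 19.2 = 2277.12 m^2
Step 2 — Cwp = 1958.2 / 2277.12 ≈ 0.85995 (5 s.f.)

0.85995


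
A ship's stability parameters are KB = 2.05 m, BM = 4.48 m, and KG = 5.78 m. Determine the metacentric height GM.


Formula: GM = KB + BM - KG
Step 1 — KM = KB + BM = 2.05 + 4.48 = 6.53 m
Step 2 — GM = KM - KG = 6.53 - 5.78 = 0.75 m

0.75 m


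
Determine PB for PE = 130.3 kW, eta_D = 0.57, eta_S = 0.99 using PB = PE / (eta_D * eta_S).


Formula: PB = PE / (eta_D * eta_S)
Step 1 — combined efficiency = eta_D * eta_S = 0.57 * 0.99 = 0.5643
Step 2 — PB = 130.3 / 0.5643 ≈ 230.91 kW (5 s.f.)

230.91 kW


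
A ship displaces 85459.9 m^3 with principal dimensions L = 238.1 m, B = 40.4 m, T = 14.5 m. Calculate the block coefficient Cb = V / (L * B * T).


Formula: Cb = V / (L * B * T)
Step 1 — L * B * T = 238.1 * 40.4 * 14.5 = 139478.98 m^3
Step 2 — Cb = 85459.9 / 139478.98 ≈ 0.61271 (5 s.f.)

0.61271


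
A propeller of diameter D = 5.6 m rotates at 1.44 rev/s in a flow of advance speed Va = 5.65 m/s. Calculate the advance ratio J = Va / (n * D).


Formula: J = Va / (n * D)
Step 1 — n * D = 1.44 * 5.6 = 8.064
Step 2 — J = 5.65 / 8.064 ≈ 0.70064 (5 s.f.)

0.70064


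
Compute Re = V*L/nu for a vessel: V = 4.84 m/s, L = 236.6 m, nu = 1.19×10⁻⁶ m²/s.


Formula: Re = V * L / nu
Step 1 — V * L = 4.84 * 236.6 = 1145.144 m^2/s
Step 2 — Re = 1145.144 / 1.19e-6 = 9.62e+08

9.62e+08


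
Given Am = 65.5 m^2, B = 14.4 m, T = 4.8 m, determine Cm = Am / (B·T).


Formula: Cm = Am / (B * T)
Step 1 — B * T = 14.4 * 4.8 = 69.12 m^2
Step 2 — Cm = 65.5 / 69.12 ≈ 0.94763 (5 s.f.)

0.94763


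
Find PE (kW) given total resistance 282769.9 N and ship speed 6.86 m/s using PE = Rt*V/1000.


Formula: PE = Rt * V / 1000 (kW)
Step 1 — PE (W) = 282769.9 * 6.86 = 1939801.514 W
Step 2 — PE (kW) = 1939801.514 / 1000 ≈ 1939.8 kW (5 s.f.)

1939.8 kW


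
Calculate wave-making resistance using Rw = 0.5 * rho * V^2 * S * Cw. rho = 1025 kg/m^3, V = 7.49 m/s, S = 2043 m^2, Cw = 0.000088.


Formula: Rw = 0.5 * rho * V^2 * S * Cw
Step 1 — V^2 = 7.49^2 = 56.1001
Step 2 — 0.5 * rho * V^2 = 0.5 * 1025 * 56.1001 = 28751.30125
Step 3 — Rw = 28751.30125 * 2043 * 0.000088 ≈ 5169.0 N (5 s.f.)

5169.0 N


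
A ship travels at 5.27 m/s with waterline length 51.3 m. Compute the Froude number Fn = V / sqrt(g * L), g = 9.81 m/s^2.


Formula: Fn = V / sqrt(g * L)
Step 1 — g * L = 9.81 * 51.3 = 503.253
Step 2 — sqrt(g * L) = sqrt(503.253) = 22.433301
Step 3 — Fn = 5.27 / 22.433301 ≈ 0.23492 (5 s.f.)

0.23492


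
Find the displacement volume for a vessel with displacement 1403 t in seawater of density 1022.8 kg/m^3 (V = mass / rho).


Formula: V = mass / rho
Step 1 — convert tonnes to kg: 1403 t * 1000 = 1403000 kg
Step 2 — V = 1403000 / 1022.8 ≈ 1371.7 m^3 (5 s.f.)

1371.7 m^3


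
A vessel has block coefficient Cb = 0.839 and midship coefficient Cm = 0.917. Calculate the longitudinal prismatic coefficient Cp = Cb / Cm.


Formula: Cp = Cb / Cm
Substituting: Cp = 0.839 / 0.917
Result: Cp ≈ 0.91494 (5 s.f.)

0.91494


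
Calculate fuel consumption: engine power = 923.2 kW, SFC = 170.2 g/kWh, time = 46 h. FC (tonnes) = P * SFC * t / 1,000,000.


Formula: FC (tonnes) = P * SFC * t / 1,000,000
Step 1 — P * SFC * t = 923.2 * 170.2 * 46 = 7227917.44 g
Step 2 — FC (tonnes) = 7227917.44 / 1,000,000 ≈ 7.2279 tonnes (5 s.f.)

7.2279 tonnes


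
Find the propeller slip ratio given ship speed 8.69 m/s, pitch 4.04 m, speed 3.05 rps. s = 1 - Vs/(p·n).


Formula: s = 1 - Vs / (p * n)
Step 1 — p * n = 4.04 * 3.05 = 12.322
Step 2 — Vs / (p*n) = 8.69 / 12.322 = 0.705243 (6 d.p.)
Step 3 — s = 1 - 0.705243 = 0.294757

0.294757


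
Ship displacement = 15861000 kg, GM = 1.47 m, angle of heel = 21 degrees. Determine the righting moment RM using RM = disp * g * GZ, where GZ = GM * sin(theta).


Formula: GZ = GM * sin(theta); RM = disp * g * GZ
Step 1 — GZ = 1.47 * sin(21°) = 1.47 * 0.358368 = 0.526801 m
Step 2 — RM = 15861000 * 9.81 * 0.526801 ≈ 81968000 N·m (5 s.f.)

81968000 N·m


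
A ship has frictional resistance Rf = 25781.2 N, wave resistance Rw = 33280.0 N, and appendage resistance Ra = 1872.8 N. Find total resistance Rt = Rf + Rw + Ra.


Formula: Rt = Rf + Rw + Ra
Substituting: Rt = 25781.2 + 33280.0 + 1872.8
Result: Rt = 60934.0 N

60934.0 N


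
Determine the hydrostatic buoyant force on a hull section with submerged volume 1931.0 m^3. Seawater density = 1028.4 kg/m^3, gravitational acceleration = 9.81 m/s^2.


Formula: Fb = rho * g * V
Substituting: Fb = 1028.4 * 9.81 * 1931.0
Intermediate: 1028.4 * 9.81 = 10088.604
Result: Fb = 10088.604 * 1931.0 ≈ 19481000 N (5 s.f.)

19481000 N


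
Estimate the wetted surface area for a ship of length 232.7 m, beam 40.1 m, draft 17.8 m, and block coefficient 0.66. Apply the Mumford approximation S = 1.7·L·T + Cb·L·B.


Formula: S = 1.7*L*T + V/T with V = Cb*L*B*T, i.e. S = L * (1.7*T + Cb*B)
Step 1 — 1.7*T = 1.7 * 17.8 = 30.26 m
Step 2 — Cb*B = 0.66 * 40.1 = 26.466 m
Step 3 — 1.7*T + Cb*B = 30.26 + 26.466 = 56.726 m
Step 4 — S = 232.7 * 56.726 ≈ 13200 m^2 (5 s.f.)

13200 m^2


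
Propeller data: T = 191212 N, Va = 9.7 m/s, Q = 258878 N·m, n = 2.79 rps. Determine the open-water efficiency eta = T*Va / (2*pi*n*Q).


Formula: eta = T * Va / (2 * pi * n * Q)
Step 1 — numerator = T * Va = 191212 * 9.7 = 1854756.4
Step 2 — 2 * pi * n = 2 * pi * 2.79 = 17.530087
Step 3 — denominator = 17.530087 * 258878 = 4538153.86
Step 4 — eta = 1854756.4 / 4538153.86 ≈ 0.40870 (5 s.f.)

0.40870


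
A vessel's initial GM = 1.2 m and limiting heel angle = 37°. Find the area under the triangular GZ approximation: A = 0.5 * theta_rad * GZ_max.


Formula: GZ_max = GM * sin(theta); Area = 0.5 * theta_rad * GZ_max
Step 1 — GZ_max = 1.2 * sin(37°) = 1.2 * 0.601815 = 0.722178 m
Step 2 — theta_rad = 37 * pi/180 = 0.645772 rad
Step 3 — Area = 0.5 * 0.645772 * 0.722178 ≈ 0.23318 m·rad (5 s.f.)

0.23318 m·rad


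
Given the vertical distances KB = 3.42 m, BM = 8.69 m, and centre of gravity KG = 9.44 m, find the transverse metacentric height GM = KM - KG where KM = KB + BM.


Formula: GM = KB + BM - KG
Step 1 — KM = KB + BM = 3.42 + 8.69 = 12.11 m
Step 2 — GM = KM - KG = 12.11 - 9.44 = 2.67 m

2.67 m


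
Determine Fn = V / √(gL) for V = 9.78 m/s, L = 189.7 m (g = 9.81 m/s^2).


Formula: Fn = V / sqrt(g * L)
Step 1 — g * L = 9.81 * 189.7 = 1860.957
Step 2 — sqrt(g * L) = sqrt(1860.957) = 43.138811
Step 3 — Fn = 9.78 / 43.138811 ≈ 0.22671 (5 s.f.)

0.22671


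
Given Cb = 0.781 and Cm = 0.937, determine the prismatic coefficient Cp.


Formula: Cp = Cb / Cm
Substituting: Cp = 0.781 / 0.937
Result: Cp ≈ 0.83351 (5 s.f.)

0.83351


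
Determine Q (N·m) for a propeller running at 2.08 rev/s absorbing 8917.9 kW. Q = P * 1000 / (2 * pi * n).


Formula: Q = P_W / (2 * pi * n)
Step 1 — P_W = 8917.9 kW * 1000 = 8917900.0 W
Step 2 — 2 * pi * n = 2 * pi * 2.08 = 13.069025
Step 3 — Q = 8917900.0 / 13.069025 ≈ 682370 N·m (5 s.f.)

682370 N·m


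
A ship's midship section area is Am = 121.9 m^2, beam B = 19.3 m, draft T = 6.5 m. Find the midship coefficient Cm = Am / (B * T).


Formula: Cm = Am / (B * T)
Step 1 — B * T = 19.3 * 6.5 = 125.45 m^2
Step 2 — Cm = 121.9 / 125.45 ≈ 0.97170 (5 s.f.)

0.97170


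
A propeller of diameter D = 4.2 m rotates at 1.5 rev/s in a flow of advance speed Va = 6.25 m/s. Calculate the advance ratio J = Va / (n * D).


Formula: J = Va / (n * D)
Step 1 — n * D = 1.5 * 4.2 = 6.3
Step 2 — J = 6.25 / 6.3 ≈ 0.99206 (5 s.f.)

0.99206


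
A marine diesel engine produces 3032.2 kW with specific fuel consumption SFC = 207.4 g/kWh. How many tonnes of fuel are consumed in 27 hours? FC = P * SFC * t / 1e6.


Formula: FC (tonnes) = P * SFC * t / 1,000,000
Step 1 — P * SFC * t = 3032.2 * 207.4 * 27 = 16979713.56 g
Step 2 — FC (tonnes) = 16979713.56 / 1,000,000 ≈ 16.980 tonnes (5 s.f.)

16.980 tonnes


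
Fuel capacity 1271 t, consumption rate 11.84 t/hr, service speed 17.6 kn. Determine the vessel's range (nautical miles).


Formula: endurance = fuel / rate; range = endurance * speed
Step 1 — endurance = 1271 / 11.84 = 107.348 hours
Step 2 — range = 107.348 * 17.6 ≈ 1889.3 nautical miles (5 s.f.)

1889.3 NM


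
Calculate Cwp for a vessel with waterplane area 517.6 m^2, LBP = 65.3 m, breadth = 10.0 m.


Formula: Cwp = Aw / (L * B)
Step 1 — L * B = 65.3 * 10.0 = 653.0 m^2
Step 2 — Cwp = 517.6 / 653.0 ≈ 0.79265 (5 s.f.)

0.79265


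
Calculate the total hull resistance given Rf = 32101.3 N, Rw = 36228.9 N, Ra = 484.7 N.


Formula: Rt = Rf + Rw + Ra
Substituting: Rt = 32101.3 + 36228.9 + 484.7
Result: Rt = 68814.9 N

68814.9 N


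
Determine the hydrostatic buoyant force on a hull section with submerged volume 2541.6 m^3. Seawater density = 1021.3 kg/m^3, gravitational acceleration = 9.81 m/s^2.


Formula: Fb = rho * g * V
Substituting: Fb = 1021.3 * 9.81 * 2541.6
Intermediate: 1021.3 * 9.81 = 10018.953
Result: Fb = 10018.953 * 2541.6 ≈ 25464000 N (5 s.f.)

25464000 N


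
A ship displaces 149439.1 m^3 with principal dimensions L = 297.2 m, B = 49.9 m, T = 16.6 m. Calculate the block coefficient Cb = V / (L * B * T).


Formula: Cb = V / (L * B * T)
Step 1 — L * B * T = 297.2 * 49.9 * 16.6 = 246182.648 m^3
Step 2 — Cb = 149439.1 / 246182.648 ≈ 0.60703 (5 s.f.)

0.60703


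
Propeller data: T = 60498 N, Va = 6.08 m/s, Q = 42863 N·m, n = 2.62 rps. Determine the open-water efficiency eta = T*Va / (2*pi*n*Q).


Formula: eta = T * Va / (2 * pi * n * Q)
Step 1 — numerator = T * Va = 60498 * 6.08 = 367827.84
Step 2 — 2 * pi * n = 2 * pi * 2.62 = 16.461946
Step 3 — denominator = 16.461946 * 42863 = 705608.39
Step 4 — eta = 367827.84 / 705608.39 ≈ 0.52129 (5 s.f.)

0.52129


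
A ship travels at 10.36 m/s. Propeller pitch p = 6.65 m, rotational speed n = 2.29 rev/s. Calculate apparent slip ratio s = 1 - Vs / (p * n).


Formula: s = 1 - Vs / (p * n)
Step 1 — p * n = 6.65 * 2.29 = 15.2285
Step 2 — Vs / (p*n) = 10.36 / 15.2285 = 0.680303 (6 d.p.)
Step 3 — s = 1 - 0.680303 = 0.319697

0.319697


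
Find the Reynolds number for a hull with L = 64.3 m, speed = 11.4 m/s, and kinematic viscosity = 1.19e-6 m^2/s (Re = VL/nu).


Formula: Re = V * L / nu
Step 1 — V * L = 11.4 * 64.3 = 733.02 m^2/s
Step 2 — Re = 733.02 / 1.19e-6 = 6.16e+08

6.16e+08


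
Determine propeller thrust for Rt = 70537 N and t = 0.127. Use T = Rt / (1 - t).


Formula: T = Rt / (1 - t)
Step 1 — (1 - t) = 1 - 0.127 = 0.873
Step 2 — T = 70537 / 0.873 ≈ 80798 N (5 s.f.)

80798 N


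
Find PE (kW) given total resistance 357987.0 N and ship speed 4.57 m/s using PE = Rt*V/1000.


Formula: PE = Rt * V / 1000 (kW)
Step 1 — PE (W) = 357987.0 * 4.57 = 1636000.59 W
Step 2 — PE (kW) = 1636000.59 / 1000 ≈ 1636.0 kW (5 s.f.)

1636.0 kW


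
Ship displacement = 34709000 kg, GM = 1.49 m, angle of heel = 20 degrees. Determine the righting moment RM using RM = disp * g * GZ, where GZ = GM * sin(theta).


Formula: GZ = GM * sin(theta); RM = disp * g * GZ
Step 1 — GZ = 1.49 * sin(20°) = 1.49 * 0.34202 = 0.50961 m
Step 2 — RM = 34709000 * 9.81 * 0.50961 ≈ 173520000 N·m (5 s.f.)

173520000 N·m


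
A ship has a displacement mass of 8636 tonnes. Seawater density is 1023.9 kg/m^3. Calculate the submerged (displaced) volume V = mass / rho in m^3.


Formula: V = mass / rho
Step 1 — convert tonnes to kg: 8636 t * 1000 = 8636000 kg
Step 2 — V = 8636000 / 1023.9 ≈ 8434.4 m^3 (5 s.f.)

8434.4 m^3


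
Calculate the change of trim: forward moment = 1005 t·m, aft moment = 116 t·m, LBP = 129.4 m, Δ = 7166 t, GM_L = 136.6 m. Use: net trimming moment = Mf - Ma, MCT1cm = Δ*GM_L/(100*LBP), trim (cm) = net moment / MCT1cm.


Formula: net trimming moment = Mf - Ma; MCT1cm = Δ*GM_L/(100*LBP); trim = net moment / MCT1cm
Step 1 — net trimming moment = 1005 - 116 = 889 t·m
Step 2 — MCT1cm = 7166 * 136.6 / (100 * 129.4) = 75.6473 t·m/cm
Step 3 — trim = 889 / 75.6473 ≈ 11.752 cm (5 s.f.)

11.752 cm


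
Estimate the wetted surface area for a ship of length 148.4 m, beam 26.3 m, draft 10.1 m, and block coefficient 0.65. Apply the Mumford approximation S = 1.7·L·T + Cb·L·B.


Formula: S = 1.7*L*T + V/T with V = Cb*L*B*T, i.e. S = L * (1.7*T + Cb*B)
Step 1 — 1.7*T = 1.7 * 10.1 = 17.17 m
Step 2 — Cb*B = 0.65 * 26.3 = 17.095 m
Step 3 — 1.7*T + Cb*B = 17.17 + 17.095 = 34.265 m
Step 4 — S = 148.4 * 34.265 ≈ 5084.9 m^2 (5 s.f.)

5084.9 m^2


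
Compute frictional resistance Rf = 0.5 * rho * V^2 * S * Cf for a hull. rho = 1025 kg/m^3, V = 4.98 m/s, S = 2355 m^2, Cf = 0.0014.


Formula: Rf = 0.5 * rho * V^2 * S * Cf
Step 1 — V^2 = 4.98^2 = 24.8004
Step 2 — 0.5 * rho * V^2 = 0.5 * 1025 * 24.8004 = 12710.205
Step 3 — Rf = 12710.205 * 2355 * 0.0014 ≈ 41906 N (5 s.f.)

41906 N


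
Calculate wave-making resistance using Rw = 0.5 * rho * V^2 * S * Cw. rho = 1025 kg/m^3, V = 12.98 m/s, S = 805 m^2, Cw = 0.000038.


Formula: Rw = 0.5 * rho * V^2 * S * Cw
Step 1 — V^2 = 12.98^2 = 168.4804
Step 2 — 0.5 * rho * V^2 = 0.5 * 1025 * 168.4804 = 86346.205
Step 3 — Rw = 86346.205 * 805 * 0.000038 ≈ 2641.3 N (5 s.f.)

2641.3 N


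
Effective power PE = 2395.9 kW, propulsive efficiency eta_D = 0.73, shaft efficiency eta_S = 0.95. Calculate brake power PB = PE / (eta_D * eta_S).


Formula: PB = PE / (eta_D * eta_S)
Step 1 — combined efficiency = eta_D * eta_S = 0.73 * 0.95 = 0.6935
Step 2 — PB = 2395.9 / 0.6935 ≈ 3454.8 kW (5 s.f.)

3454.8 kW


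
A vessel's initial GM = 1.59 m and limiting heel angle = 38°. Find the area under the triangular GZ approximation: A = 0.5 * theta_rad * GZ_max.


Formula: GZ_max = GM * sin(theta); Area = 0.5 * theta_rad * GZ_max
Step 1 — GZ_max = 1.59 * sin(38°) = 1.59 * 0.615661 = 0.978901 m
Step 2 — theta_rad = 38 * pi/180 = 0.663225 rad
Step 3 — Area = 0.5 * 0.663225 * 0.978901 ≈ 0.32462 m·rad (5 s.f.)

0.32462 m·rad


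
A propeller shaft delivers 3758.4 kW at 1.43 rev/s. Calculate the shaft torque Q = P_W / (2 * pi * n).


Formula: Q = P_W / (2 * pi * n)
Step 1 — P_W = 3758.4 kW * 1000 = 3758400.0 W
Step 2 — 2 * pi * n = 2 * pi * 1.43 = 8.984955
Step 3 — Q = 3758400.0 / 8.984955 ≈ 418300 N·m (5 s.f.)

418300 N·m


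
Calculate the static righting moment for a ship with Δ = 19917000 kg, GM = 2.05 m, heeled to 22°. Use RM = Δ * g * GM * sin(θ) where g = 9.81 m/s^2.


Formula: GZ = GM * sin(theta); RM = disp * g * GZ
Step 1 — GZ = 2.05 * sin(22°) = 2.05 * 0.374607 = 0.767944 m
Step 2 — RM = 19917000 * 9.81 * 0.767944 ≈ 150050000 N·m (5 s.f.)

150050000 N·m


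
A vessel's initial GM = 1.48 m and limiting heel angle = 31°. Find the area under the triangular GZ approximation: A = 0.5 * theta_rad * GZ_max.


Formula: GZ_max = GM * sin(theta); Area = 0.5 * theta_rad * GZ_max
Step 1 — GZ_max = 1.48 * sin(31°) = 1.48 * 0.515038 = 0.762256 m
Step 2 — theta_rad = 31 * pi/180 = 0.541052 rad
Step 3 — Area = 0.5 * 0.541052 * 0.762256 ≈ 0.20621 m·rad (5 s.f.)

0.20621 m·rad


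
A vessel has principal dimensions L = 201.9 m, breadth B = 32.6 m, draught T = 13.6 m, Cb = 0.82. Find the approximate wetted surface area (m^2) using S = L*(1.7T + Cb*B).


Formula: S = 1.7*L*T + V/T with V = Cb*L*B*T, i.e. S = L * (1.7*T + Cb*B)
Step 1 — 1.7*T = 1.7 * 13.6 = 23.12 m
Step 2 — Cb*B = 0.82 * 32.6 = 26.732 m
Step 3 — 1.7*T + Cb*B = 23.12 + 26.732 = 49.852 m
Step 4 — S = 201.9 * 49.852 ≈ 10065 m^2 (5 s.f.)

10065 m^2


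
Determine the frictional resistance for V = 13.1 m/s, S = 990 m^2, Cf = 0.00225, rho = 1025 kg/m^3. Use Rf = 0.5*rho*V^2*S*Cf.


Formula: Rf = 0.5 * rho * V^2 * S * Cf
Step 1 — V^2 = 13.1^2 = 171.61
Step 2 — 0.5 * rho * V^2 = 0.5 * 1025 * 171.61 = 87950.125
Step 3 — Rf = 87950.125 * 990 * 0.00225 ≈ 195910 N (5 s.f.)

195910 N


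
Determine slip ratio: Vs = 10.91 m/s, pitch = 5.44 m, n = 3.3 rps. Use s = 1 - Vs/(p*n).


Formula: s = 1 - Vs / (p * n)
Step 1 — p * n = 5.44 * 3.3 = 17.952
Step 2 — Vs / (p*n) = 10.91 / 17.952 = 0.607732 (6 d.p.)
Step 3 — s = 1 - 0.607732 = 0.392268

0.392268


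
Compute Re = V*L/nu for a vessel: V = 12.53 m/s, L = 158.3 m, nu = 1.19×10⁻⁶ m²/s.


Formula: Re = V * L / nu
Step 1 — V * L = 12.53 * 158.3 = 1983.499 m^2/s
Step 2 — Re = 1983.499 / 1.19e-6 = 1.67e+09

1.67e+09


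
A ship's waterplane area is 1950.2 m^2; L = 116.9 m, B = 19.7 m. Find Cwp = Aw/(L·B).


Formula: Cwp = Aw / (L * B)
Step 1 — L * B = 116.9 * 19.7 = 2302.93 m^2
Step 2 — Cwp = 1950.2 / 2302.93 ≈ 0.84683 (5 s.f.)

0.84683


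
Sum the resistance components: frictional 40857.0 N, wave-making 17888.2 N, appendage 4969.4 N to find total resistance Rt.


Formula: Rt = Rf + Rw + Ra
Substituting: Rt = 40857.0 + 17888.2 + 4969.4
Result: Rt = 63714.6 N

63714.6 N


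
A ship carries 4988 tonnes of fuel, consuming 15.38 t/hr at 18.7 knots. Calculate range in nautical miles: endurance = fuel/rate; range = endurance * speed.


Formula: endurance = fuel / rate; range = endurance * speed
Step 1 — endurance = 4988 / 15.38 = 324.3173 hours
Step 2 — range = 324.3173 * 18.7 ≈ 6064.7 nautical miles (5 s.f.)

6064.7 NM


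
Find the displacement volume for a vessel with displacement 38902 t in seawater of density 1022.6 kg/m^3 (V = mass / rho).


Formula: V = mass / rho
Step 1 — convert tonnes to kg: 38902 t * 1000 = 38902000 kg
Step 2 — V = 38902000 / 1022.6 ≈ 38042 m^3 (5 s.f.)

38042 m^3


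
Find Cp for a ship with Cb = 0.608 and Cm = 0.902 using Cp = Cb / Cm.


Formula: Cp = Cb / Cm
Substituting: Cp = 0.608 / 0.902
Result: Cp ≈ 0.67406 (5 s.f.)

0.67406


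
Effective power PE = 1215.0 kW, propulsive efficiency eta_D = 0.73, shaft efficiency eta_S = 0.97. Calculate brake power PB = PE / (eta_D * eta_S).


Formula: PB = PE / (eta_D * eta_S)
Step 1 — combined efficiency = eta_D * eta_S = 0.73 * 0.97 = 0.7081
Step 2 — PB = 1215.0 / 0.7081 ≈ 1715.9 kW (5 s.f.)

1715.9 kW


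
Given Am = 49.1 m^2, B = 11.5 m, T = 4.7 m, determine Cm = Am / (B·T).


Formula: Cm = Am / (B * T)
Step 1 — B * T = 11.5 * 4.7 = 54.05 m^2
Step 2 — Cm = 49.1 / 54.05 ≈ 0.90842 (5 s.f.)

0.90842


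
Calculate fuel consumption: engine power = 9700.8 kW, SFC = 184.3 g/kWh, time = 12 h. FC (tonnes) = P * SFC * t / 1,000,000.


Formula: FC (tonnes) = P * SFC * t / 1,000,000
Step 1 — P * SFC * t = 9700.8 * 184.3 * 12 = 21454289.28 g
Step 2 — FC (tonnes) = 21454289.28 / 1,000,000 ≈ 21.454 tonnes (5 s.f.)

21.454 tonnes


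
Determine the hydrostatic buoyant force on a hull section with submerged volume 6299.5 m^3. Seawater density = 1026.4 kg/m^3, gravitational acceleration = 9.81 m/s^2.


Formula: Fb = rho * g * V
Substituting: Fb = 1026.4 * 9.81 * 6299.5
Intermediate: 1026.4 * 9.81 = 10068.984
Result: Fb = 10068.984 * 6299.5 ≈ 63430000 N (5 s.f.)

63430000 N


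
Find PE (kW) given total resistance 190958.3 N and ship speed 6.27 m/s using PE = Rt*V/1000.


Formula: PE = Rt * V / 1000 (kW)
Step 1 — PE (W) = 190958.3 * 6.27 = 1197308.541 W
Step 2 — PE (kW) = 1197308.541 / 1000 ≈ 1197.3 kW (5 s.f.)

1197.3 kW


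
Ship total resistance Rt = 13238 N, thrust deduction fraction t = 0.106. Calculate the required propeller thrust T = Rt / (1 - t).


Formula: T = Rt / (1 - t)
Step 1 — (1 - t) = 1 - 0.106 = 0.894
Step 2 — T = 13238 / 0.894 ≈ 14808 N (5 s.f.)

14808 N


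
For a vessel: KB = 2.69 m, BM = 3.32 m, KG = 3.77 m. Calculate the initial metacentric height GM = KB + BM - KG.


Formula: GM = KB + BM - KG
Step 1 — KM = KB + BM = 2.69 + 3.32 = 6.01 m
Step 2 — GM = KM - KG = 6.01 - 3.77 = 2.24 m

2.24 m


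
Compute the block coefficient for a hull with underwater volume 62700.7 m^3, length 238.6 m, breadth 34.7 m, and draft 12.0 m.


Formula: Cb = V / (L * B * T)
Step 1 — L * B * T = 238.6 * 34.7 * 12.0 = 99353.04 m^3
Step 2 — Cb = 62700.7 / 99353.04 ≈ 0.63109 (5 s.f.)

0.63109


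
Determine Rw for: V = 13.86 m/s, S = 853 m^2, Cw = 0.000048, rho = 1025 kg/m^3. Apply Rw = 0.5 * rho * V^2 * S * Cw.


Formula: Rw = 0.5 * rho * V^2 * S * Cw
Step 1 — V^2 = 13.86^2 = 192.0996
Step 2 — 0.5 * rho * V^2 = 0.5 * 1025 * 192.0996 = 98451.045
Step 3 — Rw = 98451.045 * 853 * 0.000048 ≈ 4031.0 N (5 s.f.)

4031.0 N


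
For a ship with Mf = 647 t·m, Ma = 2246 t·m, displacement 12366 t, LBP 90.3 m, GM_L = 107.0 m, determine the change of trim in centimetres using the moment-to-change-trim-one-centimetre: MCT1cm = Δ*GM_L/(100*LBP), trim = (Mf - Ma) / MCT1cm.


Formula: net trimming moment = Mf - Ma; MCT1cm = Δ*GM_L/(100*LBP); trim = net moment / MCT1cm
Step 1 — net trimming moment = 647 - 2246 = -1599 t·m
Step 2 — MCT1cm = 12366 * 107.0 / (100 * 90.3) = 146.5296 t·m/cm
Step 3 — trim = -1599 / 146.5296 ≈ -10.912 cm (5 s.f.)

-10.912 cm


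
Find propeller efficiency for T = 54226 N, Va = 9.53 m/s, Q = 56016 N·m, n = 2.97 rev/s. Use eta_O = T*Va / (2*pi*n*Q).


Formula: eta = T * Va / (2 * pi * n * Q)
Step 1 — numerator = T * Va = 54226 * 9.53 = 516773.78
Step 2 — 2 * pi * n = 2 * pi * 2.97 = 18.66106
Step 3 — denominator = 18.66106 * 56016 = 1045317.94
Step 4 — eta = 516773.78 / 1045317.94 ≈ 0.49437 (5 s.f.)

0.49437


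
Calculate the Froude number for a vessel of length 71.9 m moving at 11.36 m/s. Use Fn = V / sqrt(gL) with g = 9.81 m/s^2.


Formula: Fn = V / sqrt(g * L)
Step 1 — g * L = 9.81 * 71.9 = 705.339
Step 2 — sqrt(g * L) = sqrt(705.339) = 26.558219
Step 3 — Fn = 11.36 / 26.558219 ≈ 0.42774 (5 s.f.)

0.42774


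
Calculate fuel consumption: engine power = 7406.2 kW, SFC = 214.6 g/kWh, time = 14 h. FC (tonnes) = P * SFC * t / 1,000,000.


Formula: FC (tonnes) = P * SFC * t / 1,000,000
Step 1 — P * SFC * t = 7406.2 * 214.6 * 14 = 22251187.28 g
Step 2 — FC (tonnes) = 22251187.28 / 1,000,000 ≈ 22.251 tonnes (5 s.f.)

22.251 tonnes


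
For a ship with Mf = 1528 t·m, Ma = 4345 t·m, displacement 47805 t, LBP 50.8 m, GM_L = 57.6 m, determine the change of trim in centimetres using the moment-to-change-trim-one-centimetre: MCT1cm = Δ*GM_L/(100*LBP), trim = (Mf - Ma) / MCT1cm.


Formula: net trimming moment = Mf - Ma; MCT1cm = Δ*GM_L/(100*LBP); trim = net moment / MCT1cm
Step 1 — net trimming moment = 1528 - 4345 = -2817 t·m
Step 2 — MCT1cm = 47805 * 57.6 / (100 * 50.8) = 542.0409 t·m/cm
Step 3 — trim = -2817 / 542.0409 ≈ -5.1970 cm (5 s.f.)

-5.1970 cm


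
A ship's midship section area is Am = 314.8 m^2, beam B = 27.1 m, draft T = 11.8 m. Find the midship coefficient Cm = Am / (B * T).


Formula: Cm = Am / (B * T)
Step 1 — B * T = 27.1 * 11.8 = 319.78 m^2
Step 2 — Cm = 314.8 / 319.78 ≈ 0.98443 (5 s.f.)

0.98443


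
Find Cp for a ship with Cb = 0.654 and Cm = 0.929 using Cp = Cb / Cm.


Formula: Cp = Cb / Cm
Substituting: Cp = 0.654 / 0.929
Result: Cp ≈ 0.70398 (5 s.f.)

0.70398


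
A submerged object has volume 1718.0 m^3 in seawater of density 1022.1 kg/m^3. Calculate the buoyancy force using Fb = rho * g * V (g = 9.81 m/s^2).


Formula: Fb = rho * g * V
Substituting: Fb = 1022.1 * 9.81 * 1718.0
Intermediate: 1022.1 * 9.81 = 10026.801
Result: Fb = 10026.801 * 1718.0 ≈ 17226000 N (5 s.f.)

17226000 N


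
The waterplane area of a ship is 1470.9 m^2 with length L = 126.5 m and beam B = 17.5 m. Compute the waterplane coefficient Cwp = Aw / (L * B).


Formula: Cwp = Aw / (L * B)
Step 1 — L * B = 126.5 * 17.5 = 2213.75 m^2
Step 2 — Cwp = 1470.9 / 2213.75 ≈ 0.66444 (5 s.f.)

0.66444


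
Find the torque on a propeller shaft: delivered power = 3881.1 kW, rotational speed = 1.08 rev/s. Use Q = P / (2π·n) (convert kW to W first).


Formula: Q = P_W / (2 * pi * n)
Step 1 — P_W = 3881.1 kW * 1000 = 3881100.0 W
Step 2 — 2 * pi * n = 2 * pi * 1.08 = 6.78584
Step 3 — Q = 3881100.0 / 6.78584 ≈ 571940 N·m (5 s.f.)

571940 N·m


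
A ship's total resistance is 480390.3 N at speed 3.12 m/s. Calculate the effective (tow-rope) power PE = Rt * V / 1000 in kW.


Formula: PE = Rt * V / 1000 (kW)
Step 1 — PE (W) = 480390.3 * 3.12 = 1498817.736 W
Step 2 — PE (kW) = 1498817.736 / 1000 ≈ 1498.8 kW (5 s.f.)

1498.8 kW


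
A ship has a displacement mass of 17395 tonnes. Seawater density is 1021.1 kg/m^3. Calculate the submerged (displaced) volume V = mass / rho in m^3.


Formula: V = mass / rho
Step 1 — convert tonnes to kg: 17395 t * 1000 = 17395000 kg
Step 2 — V = 17395000 / 1021.1 ≈ 17036 m^3 (5 s.f.)

17036 m^3


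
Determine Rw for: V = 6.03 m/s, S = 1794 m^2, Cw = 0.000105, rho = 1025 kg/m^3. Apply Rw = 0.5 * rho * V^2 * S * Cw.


Formula: Rw = 0.5 * rho * V^2 * S * Cw
Step 1 — V^2 = 6.03^2 = 36.3609
Step 2 — 0.5 * rho * V^2 = 0.5 * 1025 * 36.3609 = 18634.96125
Step 3 — Rw = 18634.96125 * 1794 * 0.000105 ≈ 3510.3 N (5 s.f.)

3510.3 N


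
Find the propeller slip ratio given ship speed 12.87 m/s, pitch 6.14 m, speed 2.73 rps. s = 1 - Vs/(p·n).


Formula: s = 1 - Vs / (p * n)
Step 1 — p * n = 6.14 * 2.73 = 16.7622
Step 2 — Vs / (p*n) = 12.87 / 16.7622 = 0.767799 (6 d.p.)
Step 3 — s = 1 - 0.767799 = 0.232201

0.232201


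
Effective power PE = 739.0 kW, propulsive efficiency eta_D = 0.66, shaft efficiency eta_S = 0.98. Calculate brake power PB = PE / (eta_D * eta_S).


Formula: PB = PE / (eta_D * eta_S)
Step 1 — combined efficiency = eta_D * eta_S = 0.66 * 0.98 = 0.6468
Step 2 — PB = 739.0 / 0.6468 ≈ 1142.5 kW (5 s.f.)

1142.5 kW


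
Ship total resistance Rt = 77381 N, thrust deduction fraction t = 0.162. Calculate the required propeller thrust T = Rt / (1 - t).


Formula: T = Rt / (1 - t)
Step 1 — (1 - t) = 1 - 0.162 = 0.838
Step 2 — T = 77381 / 0.838 ≈ 92340 N (5 s.f.)

92340 N


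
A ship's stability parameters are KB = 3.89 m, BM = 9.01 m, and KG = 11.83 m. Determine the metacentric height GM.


Formula: GM = KB + BM - KG
Step 1 — KM = KB + BM = 3.89 + 9.01 = 12.9 m
Step 2 — GM = KM - KG = 12.9 - 11.83 = 1.07 m

1.07 m


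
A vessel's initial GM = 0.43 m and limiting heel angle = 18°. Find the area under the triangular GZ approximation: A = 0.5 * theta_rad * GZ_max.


Formula: GZ_max = GM * sin(theta); Area = 0.5 * theta_rad * GZ_max
Step 1 — GZ_max = 0.43 * sin(18°) = 0.43 * 0.309017 = 0.132877 m
Step 2 — theta_rad = 18 * pi/180 = 0.314159 rad
Step 3 — Area = 0.5 * 0.314159 * 0.132877 ≈ 0.020872 m·rad (5 s.f.)

0.020872 m·rad


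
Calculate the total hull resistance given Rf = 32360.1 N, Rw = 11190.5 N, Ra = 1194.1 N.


Formula: Rt = Rf + Rw + Ra
Substituting: Rt = 32360.1 + 11190.5 + 1194.1
Result: Rt = 44744.7 N

44744.7 N


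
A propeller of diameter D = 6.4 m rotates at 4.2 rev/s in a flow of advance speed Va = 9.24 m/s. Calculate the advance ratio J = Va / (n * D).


Formula: J = Va / (n * D)
Step 1 — n * D = 4.2 * 6.4 = 26.88
Step 2 — J = 9.24 / 26.88 ≈ 0.34375 (5 s.f.)

0.34375


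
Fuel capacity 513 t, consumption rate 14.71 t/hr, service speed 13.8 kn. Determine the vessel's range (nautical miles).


Formula: endurance = fuel / rate; range = endurance * speed
Step 1 — endurance = 513 / 14.71 = 34.8742 hours
Step 2 — range = 34.8742 * 13.8 ≈ 481.26 nautical miles (5 s.f.)

481.26 NM


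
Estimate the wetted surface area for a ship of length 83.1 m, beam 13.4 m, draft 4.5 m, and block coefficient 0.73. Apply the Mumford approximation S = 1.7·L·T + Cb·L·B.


Formula: S = 1.7*L*T + V/T with V = Cb*L*B*T, i.e. S = L * (1.7*T + Cb*B)
Step 1 — 1.7*T = 1.7 * 4.5 = 7.65 m
Step 2 — Cb*B = 0.73 * 13.4 = 9.782 m
Step 3 — 1.7*T + Cb*B = 7.65 + 9.782 = 17.432 m
Step 4 — S = 83.1 * 17.432 ≈ 1448.6 m^2 (5 s.f.)

1448.6 m^2


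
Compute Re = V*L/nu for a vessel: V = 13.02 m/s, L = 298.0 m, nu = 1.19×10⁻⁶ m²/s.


Formula: Re = V * L / nu
Step 1 — V * L = 13.02 * 298.0 = 3879.96 m^2/s
Step 2 — Re = 3879.96 / 1.19e-6 = 3.26e+09

3.26e+09


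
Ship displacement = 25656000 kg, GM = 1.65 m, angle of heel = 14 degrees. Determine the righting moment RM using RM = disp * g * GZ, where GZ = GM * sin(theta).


Formula: GZ = GM * sin(theta); RM = disp * g * GZ
Step 1 — GZ = 1.65 * sin(14°) = 1.65 * 0.241922 = 0.399171 m
Step 2 — RM = 25656000 * 9.81 * 0.399171 ≈ 100470000 N·m (5 s.f.)

100470000 N·m


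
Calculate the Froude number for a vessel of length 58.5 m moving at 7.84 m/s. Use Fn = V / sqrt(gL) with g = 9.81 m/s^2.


Formula: Fn = V / sqrt(g * L)
Step 1 — g * L = 9.81 * 58.5 = 573.885
Step 2 — sqrt(g * L) = sqrt(573.885) = 23.955897
Step 3 — Fn = 7.84 / 23.955897 ≈ 0.32727 (5 s.f.)

0.32727


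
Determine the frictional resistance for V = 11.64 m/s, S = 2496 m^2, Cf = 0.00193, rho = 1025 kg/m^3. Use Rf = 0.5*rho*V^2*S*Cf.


Formula: Rf = 0.5 * rho * V^2 * S * Cf
Step 1 — V^2 = 11.64^2 = 135.4896
Step 2 — 0.5 * rho * V^2 = 0.5 * 1025 * 135.4896 = 69438.42
Step 3 — Rf = 69438.42 * 2496 * 0.00193 ≈ 334500 N (5 s.f.)

334500 N


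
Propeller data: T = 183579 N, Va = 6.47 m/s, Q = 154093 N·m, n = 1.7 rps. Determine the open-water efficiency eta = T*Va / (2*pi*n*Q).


Formula: eta = T * Va / (2 * pi * n * Q)
Step 1 — numerator = T * Va = 183579 * 6.47 = 1187756.13
Step 2 — 2 * pi * n = 2 * pi * 1.7 = 10.681415
Step 3 — denominator = 10.681415 * 154093 = 1645931.28
Step 4 — eta = 1187756.13 / 1645931.28 ≈ 0.72163 (5 s.f.)

0.72163
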